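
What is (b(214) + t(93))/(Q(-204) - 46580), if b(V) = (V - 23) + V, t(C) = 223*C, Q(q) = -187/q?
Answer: -253728/558949 ≈ -0.45394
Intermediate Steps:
b(V) = -23 + 2*V (b(V) = (-23 + V) + V = -23 + 2*V)
(b(214) + t(93))/(Q(-204) - 46580) = ((-23 + 2*214) + 223*93)/(-187/(-204) - 46580) = ((-23 + 428) + 20739)/(-187*(-1/204) - 46580) = (405 + 20739)/(11/12 - 46580) = 21144/(-558949/12) = 21144*(-12/558949) = -253728/558949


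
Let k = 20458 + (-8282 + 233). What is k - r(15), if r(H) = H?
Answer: 12394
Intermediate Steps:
k = 12409 (k = 20458 - 8049 = 12409)
k - r(15) = 12409 - 1*15 = 12409 - 15 = 12394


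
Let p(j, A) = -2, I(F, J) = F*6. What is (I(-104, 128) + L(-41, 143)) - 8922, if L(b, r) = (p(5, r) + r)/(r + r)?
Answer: -2730015/286 ≈ -9545.5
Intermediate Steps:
I(F, J) = 6*F
L(b, r) = (-2 + r)/(2*r) (L(b, r) = (-2 + r)/(r + r) = (-2 + r)/((2*r)) = (-2 + r)*(1/(2*r)) = (-2 + r)/(2*r))
(I(-104, 128) + L(-41, 143)) - 8922 = (6*(-104) + (½)*(-2 + 143)/143) - 8922 = (-624 + (½)*(1/143)*141) - 8922 = (-624 + 141/286) - 8922 = -178323/286 - 8922 = -2730015/286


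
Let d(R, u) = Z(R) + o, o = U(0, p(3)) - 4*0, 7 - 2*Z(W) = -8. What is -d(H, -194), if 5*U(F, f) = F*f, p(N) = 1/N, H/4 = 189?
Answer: -15/2 ≈ -7.5000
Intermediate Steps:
Z(W) = 15/2 (Z(W) = 7/2 - ½*(-8) = 7/2 + 4 = 15/2)
H = 756 (H = 4*189 = 756)
U(F, f) = F*f/5 (U(F, f) = (F*f)/5 = F*f/5)
o = 0 (o = (⅕)*0/3 - 4*0 = (⅕)*0*(⅓) + 0 = 0 + 0 = 0)
d(R, u) = 15/2 (d(R, u) = 15/2 + 0 = 15/2)
-d(H, -194) = -1*15/2 = -15/2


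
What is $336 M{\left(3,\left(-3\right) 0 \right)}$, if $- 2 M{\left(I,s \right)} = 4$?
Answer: $-672$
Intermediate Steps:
$M{\left(I,s \right)} = -2$ ($M{\left(I,s \right)} = \left(- \frac{1}{2}\right) 4 = -2$)
$336 M{\left(3,\left(-3\right) 0 \right)} = 336 \left(-2\right) = -672$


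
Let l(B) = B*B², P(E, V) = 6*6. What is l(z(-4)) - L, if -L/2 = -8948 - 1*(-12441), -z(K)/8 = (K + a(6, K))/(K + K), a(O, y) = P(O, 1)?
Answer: 39754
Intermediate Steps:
P(E, V) = 36
a(O, y) = 36
z(K) = -4*(36 + K)/K (z(K) = -8*(K + 36)/(K + K) = -8*(36 + K)/(2*K) = -8*(36 + K)*1/(2*K) = -4*(36 + K)/K)
L = -6986 (L = -2*(-8948 - 1*(-12441)) = -2*(-8948 + 12441) = -2*3493 = -6986)
l(B) = B³
l(z(-4)) - L = (-4 - 144/(-4))³ - 1*(-6986) = (-4 - 144*(-¼))³ + 6986 = (-4 + 36)³ + 6986 = 32³ + 6986 = 32768 + 6986 = 39754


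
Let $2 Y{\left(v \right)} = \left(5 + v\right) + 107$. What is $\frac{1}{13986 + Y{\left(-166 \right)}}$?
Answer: $\frac{1}{13959} \approx 7.1638 \cdot 10^{-5}$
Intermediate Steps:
$Y{\left(v \right)} = 56 + \frac{v}{2}$ ($Y{\left(v \right)} = \frac{\left(5 + v\right) + 107}{2} = \frac{112 + v}{2} = 56 + \frac{v}{2}$)
$\frac{1}{13986 + Y{\left(-166 \right)}} = \frac{1}{13986 + \left(56 + \frac{1}{2} \left(-166\right)\right)} = \frac{1}{13986 + \left(56 - 83\right)} = \frac{1}{13986 - 27} = \frac{1}{13959}$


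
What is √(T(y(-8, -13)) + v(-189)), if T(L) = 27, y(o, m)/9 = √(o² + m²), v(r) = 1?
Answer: 2*√7 ≈ 5.2915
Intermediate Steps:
y(o, m) = 9*√(m² + o²) (y(o, m) = 9*√(o² + m²) = 9*√(m² + o²))
√(T(y(-8, -13)) + v(-189)) = √(27 + 1) = √28 = 2*√7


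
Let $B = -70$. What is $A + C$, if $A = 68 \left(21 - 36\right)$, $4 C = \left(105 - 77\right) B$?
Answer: $-1510$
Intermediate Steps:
$C = -490$ ($C = \frac{\left(105 - 77\right) \left(-70\right)}{4} = \frac{28 \left(-70\right)}{4} = \frac{1}{4} \left(-1960\right) = -490$)
$A = -1020$ ($A = 68 \left(-15\right) = -1020$)
$A + C = -1020 - 490 = -1510$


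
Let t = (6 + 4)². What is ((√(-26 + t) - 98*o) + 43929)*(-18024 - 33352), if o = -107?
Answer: -2795625040 - 51376*√74 ≈ -2.7961e+9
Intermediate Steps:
t = 100 (t = 10² = 100)
((√(-26 + t) - 98*o) + 43929)*(-18024 - 33352) = ((√(-26 + 100) - 98*(-107)) + 43929)*(-18024 - 33352) = ((√74 + 10486) + 43929)*(-51376) = ((10486 + √74) + 43929)*(-51376) = (54415 + √74)*(-51376) = -2795625040 - 51376*√74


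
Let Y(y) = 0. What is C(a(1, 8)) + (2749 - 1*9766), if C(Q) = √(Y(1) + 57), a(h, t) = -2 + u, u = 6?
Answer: -7017 + √57 ≈ -7009.5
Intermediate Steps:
a(h, t) = 4 (a(h, t) = -2 + 6 = 4)
C(Q) = √57 (C(Q) = √(0 + 57) = √57)
C(a(1, 8)) + (2749 - 1*9766) = √57 + (2749 - 1*9766) = √57 + (2749 - 9766) = √57 - 7017 = -7017 + √57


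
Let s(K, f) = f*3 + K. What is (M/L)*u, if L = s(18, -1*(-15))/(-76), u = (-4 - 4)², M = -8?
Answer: 38912/63 ≈ 617.65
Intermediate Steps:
s(K, f) = K + 3*f (s(K, f) = 3*f + K = K + 3*f)
u = 64 (u = (-8)² = 64)
L = -63/76 (L = (18 + 3*(-1*(-15)))/(-76) = (18 + 3*15)*(-1/76) = (18 + 45)*(-1/76) = 63*(-1/76) = -63/76 ≈ -0.82895)
(M/L)*u = -8/(-63/76)*64 = -8*(-76/63)*64 = (608/63)*64 = 38912/63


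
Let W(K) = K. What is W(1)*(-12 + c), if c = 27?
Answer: 15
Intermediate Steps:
W(1)*(-12 + c) = 1*(-12 + 27) = 1*15 = 15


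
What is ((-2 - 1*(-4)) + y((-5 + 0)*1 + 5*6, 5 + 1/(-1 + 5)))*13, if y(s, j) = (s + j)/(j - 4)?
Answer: 1703/5 ≈ 340.60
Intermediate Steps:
y(s, j) = (j + s)/(-4 + j)
((-2 - 1*(-4)) + y((-5 + 0)*1 + 5*6, 5 + 1/(-1 + 5)))*13 = ((-2 - 1*(-4)) + ((5 + 1/(-1 + 5)) + ((-5 + 0)*1 + 5*6))/(-4 + (5 + 1/(-1 + 5))))*13 = ((-2 + 4) + ((5 + 1/4) + (-5*1 + 30))/(-4 + (5 + 1/4)))*13 = (2 + ((5 + ¼) + (-5 + 30))/(-4 + (5 + ¼)))*13 = (2 + (21/4 + 25)/(-4 + 21/4))*13 = (2 + (121/4)/(5/4))*13 = (2 + (⅘)*(121/4))*13 = (2 + 121/5)*13 = (131/5)*13 = 1703/5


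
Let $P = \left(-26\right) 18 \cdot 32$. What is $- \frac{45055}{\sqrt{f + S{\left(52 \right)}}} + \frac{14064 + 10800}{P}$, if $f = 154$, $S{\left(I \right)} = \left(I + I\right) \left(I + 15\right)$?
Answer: $- \frac{259}{156} - \frac{45055 \sqrt{7122}}{7122} \approx -535.54$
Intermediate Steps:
$S{\left(I \right)} = 2 I \left(15 + I\right)$
$P = -14976$ ($P = \left(-468\right) 32 = -14976$)
$- \frac{45055}{\sqrt{f + S{\left(52 \right)}}} + \frac{14064 + 10800}{P} = - \frac{45055}{\sqrt{154 + 2 \cdot 52 \left(15 + 52\right)}} + \frac{14064 + 10800}{-14976} = - \frac{45055}{\sqrt{154 + 2 \cdot 52 \cdot 67}} + 24864 \left(- \frac{1}{14976}\right) = - \frac{45055}{\sqrt{154 + 6968}} - \frac{259}{156} = - \frac{45055}{\sqrt{7122}} - \frac{259}{156} = - 45055 \frac{\sqrt{7122}}{7122} - \frac{259}{156} = - \frac{45055 \sqrt{7122}}{7122} - \frac{259}{156} = - \frac{259}{156} - \frac{45055 \sqrt{7122}}{7122}$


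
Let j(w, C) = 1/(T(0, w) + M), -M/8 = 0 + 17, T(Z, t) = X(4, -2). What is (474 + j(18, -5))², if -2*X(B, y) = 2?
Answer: 4216813969/18769 ≈ 2.2467e+5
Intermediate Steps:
X(B, y) = -1 (X(B, y) = -½*2 = -1)
T(Z, t) = -1
M = -136 (M = -8*(0 + 17) = -8*17 = -136)
j(w, C) = -1/137 (j(w, C) = 1/(-1 - 136) = 1/(-137) = -1/137)
(474 + j(18, -5))² = (474 - 1/137)² = (64937/137)² = 4216813969/18769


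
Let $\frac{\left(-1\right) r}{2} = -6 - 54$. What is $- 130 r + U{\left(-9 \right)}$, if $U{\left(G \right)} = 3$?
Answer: $-15597$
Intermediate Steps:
$r = 120$ ($r = - 2 \left(-6 - 54\right) = \left(-2\right) \left(-60\right) = 120$)
$- 130 r + U{\left(-9 \right)} = \left(-130\right) 120 + 3 = -15600 + 3 = -15597$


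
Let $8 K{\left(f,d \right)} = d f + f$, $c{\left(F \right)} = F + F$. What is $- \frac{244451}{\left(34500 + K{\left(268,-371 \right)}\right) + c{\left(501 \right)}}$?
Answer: $- \frac{244451}{23107} \approx -10.579$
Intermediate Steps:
$c{\left(F \right)} = 2 F$
$K{\left(f,d \right)} = \frac{f}{8} + \frac{d f}{8}$ ($K{\left(f,d \right)} = \frac{d f + f}{8} = \frac{f + d f}{8} = \frac{f}{8} + \frac{d f}{8}$)
$- \frac{244451}{\left(34500 + K{\left(268,-371 \right)}\right) + c{\left(501 \right)}} = - \frac{244451}{\left(34500 + \frac{1}{8} \cdot 268 \left(1 - 371\right)\right) + 2 \cdot 501} = - \frac{244451}{\left(34500 + \frac{1}{8} \cdot 268 \left(-370\right)\right) + 1002} = - \frac{244451}{\left(34500 - 12395\right) + 1002} = - \frac{244451}{22105 + 1002} = - \frac{244451}{23107}$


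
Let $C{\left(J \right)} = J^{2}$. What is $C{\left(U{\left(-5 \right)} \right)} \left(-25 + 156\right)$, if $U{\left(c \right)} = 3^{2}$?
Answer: $10611$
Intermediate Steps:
$U{\left(c \right)} = 9$
$C{\left(U{\left(-5 \right)} \right)} \left(-25 + 156\right) = 9^{2} \left(-25 + 156\right) = 81 \cdot 131 = 10611$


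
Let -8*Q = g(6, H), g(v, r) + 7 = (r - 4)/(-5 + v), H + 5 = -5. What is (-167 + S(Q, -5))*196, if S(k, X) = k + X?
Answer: -66395/2 ≈ -33198.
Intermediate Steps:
H = -10 (H = -5 - 5 = -10)
g(v, r) = -7 + (-4 + r)/(-5 + v) (g(v, r) = -7 + (r - 4)/(-5 + v) = -7 + (-4 + r)/(-5 + v))
Q = 21/8 (Q = -(31 - 10 - 7*6)/(8*(-5 + 6)) = -(31 - 10 - 42)/(8*1) = -(-21)/8 = -⅛*(-21) = 21/8 ≈ 2.6250)
S(k, X) = X + k
(-167 + S(Q, -5))*196 = (-167 + (-5 + 21/8))*196 = (-167 - 19/8)*196 = -1355/8*196 = -66395/2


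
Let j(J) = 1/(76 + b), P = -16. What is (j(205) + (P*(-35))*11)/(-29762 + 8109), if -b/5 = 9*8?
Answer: -1749439/6149452 ≈ -0.28449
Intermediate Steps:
b = -360 (b = -45*8 = -5*72 = -360)
j(J) = -1/284 (j(J) = 1/(76 - 360) = 1/(-284) = -1/284)
(j(205) + (P*(-35))*11)/(-29762 + 8109) = (-1/284 - 16*(-35)*11)/(-29762 + 8109) = (-1/284 + 560*11)/(-21653) = (-1/284 + 6160)*(-1/21653) = (1749439/284)*(-1/21653) = -1749439/6149452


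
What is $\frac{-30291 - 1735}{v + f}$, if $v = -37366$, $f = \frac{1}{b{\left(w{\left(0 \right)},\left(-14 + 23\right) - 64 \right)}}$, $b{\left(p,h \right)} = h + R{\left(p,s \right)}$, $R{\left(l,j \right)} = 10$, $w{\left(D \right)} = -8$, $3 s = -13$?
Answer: $\frac{1441170}{1681471} \approx 0.85709$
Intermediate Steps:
$s = - \frac{13}{3}$ ($s = \frac{1}{3} \left(-13\right) = - \frac{13}{3} \approx -4.3333$)
$b{\left(p,h \right)} = 10 + h$ ($b{\left(p,h \right)} = h + 10 = 10 + h$)
$f = - \frac{1}{45}$ ($f = \frac{1}{10 + \left(\left(-14 + 23\right) - 64\right)} = \frac{1}{10 + \left(9 - 64\right)} = \frac{1}{10 - 55} = \frac{1}{-45} = - \frac{1}{45} \approx -0.022222$)
$\frac{-30291 - 1735}{v + f} = \frac{-30291 - 1735}{-37366 - \frac{1}{45}} = - \frac{32026}{- \frac{1681471}{45}} = \left(-32026\right) \left(- \frac{45}{1681471}\right) = \frac{1441170}{1681471}$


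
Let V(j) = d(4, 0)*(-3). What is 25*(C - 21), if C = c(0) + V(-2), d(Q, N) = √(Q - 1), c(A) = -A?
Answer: -525 - 75*√3 ≈ -654.90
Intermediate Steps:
d(Q, N) = √(-1 + Q)
V(j) = -3*√3 (V(j) = √(-1 + 4)*(-3) = √3*(-3) = -3*√3)
C = -3*√3 (C = -1*0 - 3*√3 = 0 - 3*√3 = -3*√3 ≈ -5.1962)
25*(C - 21) = 25*(-3*√3 - 21) = 25*(-21 - 3*√3) = -525 - 75*√3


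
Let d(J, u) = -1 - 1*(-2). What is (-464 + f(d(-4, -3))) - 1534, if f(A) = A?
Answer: -1997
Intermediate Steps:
d(J, u) = 1 (d(J, u) = -1 + 2 = 1)
(-464 + f(d(-4, -3))) - 1534 = (-464 + 1) - 1534 = -463 - 1534 = -1997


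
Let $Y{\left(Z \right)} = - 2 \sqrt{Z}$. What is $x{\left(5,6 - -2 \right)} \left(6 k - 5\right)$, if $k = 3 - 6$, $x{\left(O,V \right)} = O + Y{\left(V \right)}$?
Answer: $-115 + 92 \sqrt{2} \approx 15.108$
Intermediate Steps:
$x{\left(O,V \right)} = O - 2 \sqrt{V}$
$k = -3$ ($k = 3 - 6 = -3$)
$x{\left(5,6 - -2 \right)} \left(6 k - 5\right) = \left(5 - 2 \sqrt{6 - -2}\right) \left(6 \left(-3\right) - 5\right) = \left(5 - 2 \sqrt{6 + 2}\right) \left(-18 - 5\right) = \left(5 - 2 \sqrt{8}\right) \left(-23\right) = \left(5 - 2 \cdot 2 \sqrt{2}\right) \left(-23\right) = \left(5 - 4 \sqrt{2}\right) \left(-23\right) = -115 + 92 \sqrt{2}$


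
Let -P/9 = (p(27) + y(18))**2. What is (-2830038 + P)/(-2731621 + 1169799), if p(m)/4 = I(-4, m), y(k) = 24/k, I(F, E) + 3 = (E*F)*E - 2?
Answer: 615596171/780911 ≈ 788.30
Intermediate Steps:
I(F, E) = -5 + F*E**2 (I(F, E) = -3 + ((E*F)*E - 2) = -3 + (F*E**2 - 2) = -3 + (-2 + F*E**2) = -5 + F*E**2)
p(m) = -20 - 16*m**2 (p(m) = 4*(-5 - 4*m**2) = -20 - 16*m**2)
P = -1228362304 (P = -9*((-20 - 16*27**2) + 24/18)**2 = -9*((-20 - 16*729) + 24*(1/18))**2 = -9*((-20 - 11664) + 4/3)**2 = -9*(-11684 + 4/3)**2 = -9*(-35048/3)**2 = -9*1228362304/9 = -1228362304)
(-2830038 + P)/(-2731621 + 1169799) = (-2830038 - 1228362304)/(-2731621 + 1169799) = -1231192342/(-1561822) = -1231192342*(-1/1561822) = 615596171/780911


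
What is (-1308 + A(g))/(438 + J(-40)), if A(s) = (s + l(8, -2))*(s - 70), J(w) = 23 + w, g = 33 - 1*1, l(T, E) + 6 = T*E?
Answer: -1688/421 ≈ -4.0095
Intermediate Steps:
l(T, E) = -6 + E*T (l(T, E) = -6 + T*E = -6 + E*T)
g = 32 (g = 33 - 1 = 32)
A(s) = (-70 + s)*(-22 + s) (A(s) = (s + (-6 - 2*8))*(s - 70) = (s + (-6 - 16))*(-70 + s) = (s - 22)*(-70 + s) = (-22 + s)*(-70 + s) = (-70 + s)*(-22 + s))
(-1308 + A(g))/(438 + J(-40)) = (-1308 + (1540 + 32² - 92*32))/(438 + (23 - 40)) = (-1308 + (1540 + 1024 - 2944))/(438 - 17) = (-1308 - 380)/421 = -1688*1/421 = -1688/421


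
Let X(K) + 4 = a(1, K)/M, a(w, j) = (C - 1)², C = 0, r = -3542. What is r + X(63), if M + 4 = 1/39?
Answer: -549669/155 ≈ -3546.3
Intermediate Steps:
M = -155/39 (M = -4 + 1/39 = -155/39 ≈ -3.9744)
a(w, j) = 1 (a(w, j) = (0 - 1)² = (-1)² = 1)
X(K) = -659/155 (X(K) = -4 + 1/(-155/39) = -4 + 1*(-39/155) = -4 - 39/155 = -659/155)
r + X(63) = -3542 - 659/155 = -549669/155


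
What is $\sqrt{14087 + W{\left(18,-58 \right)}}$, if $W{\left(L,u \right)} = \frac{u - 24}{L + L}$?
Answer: $\frac{5 \sqrt{20282}}{6} \approx 118.68$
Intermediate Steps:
$W{\left(L,u \right)} = \frac{-24 + u}{2 L}$
$\sqrt{14087 + W{\left(18,-58 \right)}} = \sqrt{14087 + \frac{-24 - 58}{2 \cdot 18}} = \sqrt{14087 + \frac{1}{2} \cdot \frac{1}{18} \left(-82\right)} = \sqrt{14087 - \frac{41}{18}} = \sqrt{\frac{253525}{18}} = \frac{5 \sqrt{20282}}{6}$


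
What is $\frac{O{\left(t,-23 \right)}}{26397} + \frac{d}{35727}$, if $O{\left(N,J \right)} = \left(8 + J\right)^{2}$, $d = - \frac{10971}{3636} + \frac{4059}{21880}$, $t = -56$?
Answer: $\frac{1955454940057}{231567338635080} \approx 0.0084444$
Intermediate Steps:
$d = - \frac{6257971}{2209880}$ ($d = \left(-10971\right) \frac{1}{3636} + 4059 \cdot \frac{1}{21880} = - \frac{1219}{404} + \frac{4059}{21880} = - \frac{6257971}{2209880} \approx -2.8318$)
$\frac{O{\left(t,-23 \right)}}{26397} + \frac{d}{35727} = \frac{\left(8 - 23\right)^{2}}{26397} - \frac{6257971}{2209880 \cdot 35727} = \left(-15\right)^{2} \cdot \frac{1}{26397} - \frac{6257971}{78952382760} = 225 \cdot \frac{1}{26397} - \frac{6257971}{78952382760} = \frac{25}{2933} - \frac{6257971}{78952382760} = \frac{1955454940057}{231567338635080}$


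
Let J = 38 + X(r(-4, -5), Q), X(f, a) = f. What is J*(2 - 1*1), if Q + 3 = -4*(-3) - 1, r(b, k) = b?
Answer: 34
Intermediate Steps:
Q = 8 (Q = -3 + (-4*(-3) - 1) = -3 + (12 - 1) = -3 + 11 = 8)
J = 34 (J = 38 - 4 = 34)
J*(2 - 1*1) = 34*(2 - 1*1) = 34*(2 - 1) = 34*1 = 34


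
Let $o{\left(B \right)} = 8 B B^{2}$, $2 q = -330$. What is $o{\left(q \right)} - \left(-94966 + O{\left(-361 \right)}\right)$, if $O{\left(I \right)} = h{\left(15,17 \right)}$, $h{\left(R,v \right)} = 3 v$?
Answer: $-35842085$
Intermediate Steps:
$O{\left(I \right)} = 51$ ($O{\left(I \right)} = 3 \cdot 17 = 51$)
$q = -165$ ($q = \frac{1}{2} \left(-330\right) = -165$)
$o{\left(B \right)} = 8 B^{3}$
$o{\left(q \right)} - \left(-94966 + O{\left(-361 \right)}\right) = 8 \left(-165\right)^{3} - \left(-94966 + 51\right) = 8 \left(-4492125\right) - -94915 = -35937000 + 94915 = -35842085$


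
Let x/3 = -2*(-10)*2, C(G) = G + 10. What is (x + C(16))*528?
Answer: 77088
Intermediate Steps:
C(G) = 10 + G
x = 120 (x = 3*(-2*(-10)*2) = 3*(20*2) = 3*40 = 120)
(x + C(16))*528 = (120 + (10 + 16))*528 = (120 + 26)*528 = 146*528 = 77088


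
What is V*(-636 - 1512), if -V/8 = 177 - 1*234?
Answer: -979488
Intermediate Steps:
V = 456 (V = -8*(177 - 1*234) = -8*(177 - 234) = -8*(-57) = 456)
V*(-636 - 1512) = 456*(-636 - 1512) = 456*(-2148) = -979488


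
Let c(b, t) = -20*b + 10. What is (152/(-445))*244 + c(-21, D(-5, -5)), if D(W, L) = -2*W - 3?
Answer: 154262/445 ≈ 346.66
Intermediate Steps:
D(W, L) = -3 - 2*W
c(b, t) = 10 - 20*b
(152/(-445))*244 + c(-21, D(-5, -5)) = (152/(-445))*244 + (10 - 20*(-21)) = (152*(-1/445))*244 + (10 + 420) = -152/445*244 + 430 = -37088/445 + 430 = 154262/445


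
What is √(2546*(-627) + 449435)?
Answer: I*√1146907 ≈ 1070.9*I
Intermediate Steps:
√(2546*(-627) + 449435) = √(-1596342 + 449435) = √(-1146907) = I*√1146907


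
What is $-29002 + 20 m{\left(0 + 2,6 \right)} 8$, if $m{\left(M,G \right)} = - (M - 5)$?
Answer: $-28522$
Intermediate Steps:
$m{\left(M,G \right)} = 5 - M$ ($m{\left(M,G \right)} = - (-5 + M) = 5 - M$)
$-29002 + 20 m{\left(0 + 2,6 \right)} 8 = -29002 + 20 \left(5 - \left(0 + 2\right)\right) 8 = -29002 + 20 \left(5 - 2\right) 8 = -29002 + 20 \cdot 3 \cdot 8 = -29002 + 60 \cdot 8 = -29002 + 480 = -28522$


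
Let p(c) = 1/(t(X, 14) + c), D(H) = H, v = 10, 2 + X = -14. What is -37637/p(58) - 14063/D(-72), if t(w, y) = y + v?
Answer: -222194785/72 ≈ -3.0860e+6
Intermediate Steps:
X = -16 (X = -2 - 14 = -16)
t(w, y) = 10 + y (t(w, y) = y + 10 = 10 + y)
p(c) = 1/(24 + c) (p(c) = 1/((10 + 14) + c) = 1/(24 + c))
-37637/p(58) - 14063/D(-72) = -37637/(1/(24 + 58)) - 14063/(-72) = -37637/(1/82) - 14063*(-1/72) = -37637/1/82 + 14063/72 = -37637*82 + 14063/72 = -3086234 + 14063/72 = -222194785/72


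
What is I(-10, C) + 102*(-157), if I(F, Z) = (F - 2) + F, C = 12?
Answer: -16036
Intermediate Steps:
I(F, Z) = -2 + 2*F (I(F, Z) = (-2 + F) + F = -2 + 2*F)
I(-10, C) + 102*(-157) = (-2 + 2*(-10)) + 102*(-157) = (-2 - 20) - 16014 = -22 - 16014 = -16036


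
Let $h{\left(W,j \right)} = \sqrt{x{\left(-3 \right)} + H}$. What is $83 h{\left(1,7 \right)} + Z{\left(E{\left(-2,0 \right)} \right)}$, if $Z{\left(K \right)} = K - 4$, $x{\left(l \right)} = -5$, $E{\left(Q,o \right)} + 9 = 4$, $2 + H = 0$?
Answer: $-9 + 83 i \sqrt{7} \approx -9.0 + 219.6 i$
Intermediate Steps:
$H = -2$ ($H = -2 + 0 = -2$)
$E{\left(Q,o \right)} = -5$ ($E{\left(Q,o \right)} = -9 + 4 = -5$)
$Z{\left(K \right)} = -4 + K$
$h{\left(W,j \right)} = i \sqrt{7}$ ($h{\left(W,j \right)} = \sqrt{-5 - 2} = \sqrt{-7} = i \sqrt{7}$)
$83 h{\left(1,7 \right)} + Z{\left(E{\left(-2,0 \right)} \right)} = 83 i \sqrt{7} - 9 = -9 + 83 i \sqrt{7}$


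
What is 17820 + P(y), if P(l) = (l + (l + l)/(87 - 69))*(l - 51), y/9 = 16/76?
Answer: 6395700/361 ≈ 17717.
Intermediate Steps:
y = 36/19 (y = 9*(16/76) = 9*(16*(1/76)) = 9*(4/19) = 36/19 ≈ 1.8947)
P(l) = 10*l*(-51 + l)/9 (P(l) = (l + (2*l)/18)*(-51 + l) = (l + (2*l)*(1/18))*(-51 + l) = (l + l/9)*(-51 + l) = (10*l/9)*(-51 + l) = 10*l*(-51 + l)/9)
17820 + P(y) = 17820 + (10/9)*(36/19)*(-51 + 36/19) = 17820 + (10/9)*(36/19)*(-933/19) = 17820 - 37320/361 = 6395700/361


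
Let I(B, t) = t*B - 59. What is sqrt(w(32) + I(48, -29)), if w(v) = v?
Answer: I*sqrt(1419) ≈ 37.67*I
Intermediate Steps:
I(B, t) = -59 + B*t (I(B, t) = B*t - 59 = -59 + B*t)
sqrt(w(32) + I(48, -29)) = sqrt(32 + (-59 + 48*(-29))) = sqrt(32 + (-59 - 1392)) = sqrt(32 - 1451) = sqrt(-1419) = I*sqrt(1419)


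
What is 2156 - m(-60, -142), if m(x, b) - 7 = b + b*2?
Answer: 2575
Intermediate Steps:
m(x, b) = 7 + 3*b (m(x, b) = 7 + (b + b*2) = 7 + (b + 2*b) = 7 + 3*b)
2156 - m(-60, -142) = 2156 - (7 + 3*(-142)) = 2156 - (7 - 426) = 2156 - 1*(-419) = 2156 + 419 = 2575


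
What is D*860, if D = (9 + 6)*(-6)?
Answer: -77400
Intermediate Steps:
D = -90 (D = 15*(-6) = -90)
D*860 = -90*860 = -77400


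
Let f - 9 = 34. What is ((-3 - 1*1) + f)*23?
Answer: 897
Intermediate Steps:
f = 43 (f = 9 + 34 = 43)
((-3 - 1*1) + f)*23 = ((-3 - 1*1) + 43)*23 = ((-3 - 1) + 43)*23 = (-4 + 43)*23 = 39*23 = 897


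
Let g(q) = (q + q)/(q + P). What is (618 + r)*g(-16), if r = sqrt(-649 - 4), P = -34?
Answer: 9888/25 + 16*I*sqrt(653)/25 ≈ 395.52 + 16.354*I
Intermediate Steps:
r = I*sqrt(653) (r = sqrt(-653) = I*sqrt(653) ≈ 25.554*I)
g(q) = 2*q/(-34 + q) (g(q) = (q + q)/(q - 34) = (2*q)/(-34 + q) = 2*q/(-34 + q))
(618 + r)*g(-16) = (618 + I*sqrt(653))*(2*(-16)/(-34 - 16)) = (618 + I*sqrt(653))*(2*(-16)/(-50)) = (618 + I*sqrt(653))*(2*(-16)*(-1/50)) = (618 + I*sqrt(653))*(16/25) = 9888/25 + 16*I*sqrt(653)/25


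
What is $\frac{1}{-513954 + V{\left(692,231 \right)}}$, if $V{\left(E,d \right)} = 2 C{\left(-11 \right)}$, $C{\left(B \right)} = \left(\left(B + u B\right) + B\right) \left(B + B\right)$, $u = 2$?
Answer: $- \frac{1}{512018} \approx -1.9531 \cdot 10^{-6}$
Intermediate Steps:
$C{\left(B \right)} = 8 B^{2}$ ($C{\left(B \right)} = \left(\left(B + 2 B\right) + B\right) \left(B + B\right) = \left(3 B + B\right) 2 B = 4 B 2 B = 8 B^{2}$)
$V{\left(E,d \right)} = 1936$ ($V{\left(E,d \right)} = 2 \cdot 8 \left(-11\right)^{2} = 2 \cdot 8 \cdot 121 = 2 \cdot 968 = 1936$)
$\frac{1}{-513954 + V{\left(692,231 \right)}} = \frac{1}{-513954 + 1936} = \frac{1}{-512018} = - \frac{1}{512018}$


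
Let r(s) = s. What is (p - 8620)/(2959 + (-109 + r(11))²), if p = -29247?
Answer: -37867/12563 ≈ -3.0142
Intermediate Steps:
(p - 8620)/(2959 + (-109 + r(11))²) = (-29247 - 8620)/(2959 + (-109 + 11)²) = -37867/(2959 + (-98)²) = -37867/(2959 + 9604) = -37867/12563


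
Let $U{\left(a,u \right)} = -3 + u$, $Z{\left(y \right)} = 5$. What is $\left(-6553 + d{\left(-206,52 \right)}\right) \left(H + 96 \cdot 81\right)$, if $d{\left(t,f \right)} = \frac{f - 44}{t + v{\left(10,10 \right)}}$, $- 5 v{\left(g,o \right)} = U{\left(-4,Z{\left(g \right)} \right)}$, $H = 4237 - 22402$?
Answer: $\frac{2927419346}{43} \approx 6.8079 \cdot 10^{7}$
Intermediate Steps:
$H = -18165$ ($H = 4237 - 22402 = -18165$)
$v{\left(g,o \right)} = - \frac{2}{5}$ ($v{\left(g,o \right)} = - \frac{-3 + 5}{5} = \left(- \frac{1}{5}\right) 2 = - \frac{2}{5}$)
$d{\left(t,f \right)} = \frac{-44 + f}{- \frac{2}{5} + t}$ ($d{\left(t,f \right)} = \frac{f - 44}{t - \frac{2}{5}} = \frac{-44 + f}{- \frac{2}{5} + t}$)
$\left(-6553 + d{\left(-206,52 \right)}\right) \left(H + 96 \cdot 81\right) = \left(-6553 + \frac{5 \left(-44 + 52\right)}{-2 + 5 \left(-206\right)}\right) \left(-18165 + 96 \cdot 81\right) = \left(-6553 + 5 \frac{1}{-2 - 1030} \cdot 8\right) \left(-18165 + 7776\right) = \left(-6553 + 5 \frac{1}{-1032} \cdot 8\right) \left(-10389\right) = \left(-6553 + 5 \left(- \frac{1}{1032}\right) 8\right) \left(-10389\right) = \left(-6553 - \frac{5}{129}\right) \left(-10389\right) = \left(- \frac{845342}{129}\right) \left(-10389\right) = \frac{2927419346}{43}$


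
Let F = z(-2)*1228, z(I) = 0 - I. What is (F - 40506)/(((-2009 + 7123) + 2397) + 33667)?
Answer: -19025/20589 ≈ -0.92404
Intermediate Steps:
z(I) = -I
F = 2456 (F = -1*(-2)*1228 = 2*1228 = 2456)
(F - 40506)/(((-2009 + 7123) + 2397) + 33667) = (2456 - 40506)/(((-2009 + 7123) + 2397) + 33667) = -38050/((5114 + 2397) + 33667) = -38050/(7511 + 33667) = -38050/41178 = -38050*1/41178 = -19025/20589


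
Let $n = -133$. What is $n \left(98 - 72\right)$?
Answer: $-3458$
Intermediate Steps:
$n \left(98 - 72\right) = - 133 \left(98 - 72\right) = \left(-133\right) 26 = -3458$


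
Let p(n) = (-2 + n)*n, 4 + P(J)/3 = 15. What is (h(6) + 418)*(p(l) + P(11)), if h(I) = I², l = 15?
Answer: 103512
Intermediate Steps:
P(J) = 33 (P(J) = -12 + 3*15 = -12 + 45 = 33)
p(n) = n*(-2 + n)
(h(6) + 418)*(p(l) + P(11)) = (6² + 418)*(15*(-2 + 15) + 33) = (36 + 418)*(15*13 + 33) = 454*(195 + 33) = 454*228 = 103512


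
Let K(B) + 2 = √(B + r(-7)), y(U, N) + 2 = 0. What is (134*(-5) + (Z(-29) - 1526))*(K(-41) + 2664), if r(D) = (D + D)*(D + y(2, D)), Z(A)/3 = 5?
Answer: -5805822 - 2181*√85 ≈ -5.8259e+6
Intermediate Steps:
Z(A) = 15 (Z(A) = 3*5 = 15)
y(U, N) = -2 (y(U, N) = -2 + 0 = -2)
r(D) = 2*D*(-2 + D) (r(D) = (D + D)*(D - 2) = (2*D)*(-2 + D) = 2*D*(-2 + D))
K(B) = -2 + √(126 + B) (K(B) = -2 + √(B + 2*(-7)*(-2 - 7)) = -2 + √(B + 2*(-7)*(-9)) = -2 + √(B + 126) = -2 + √(126 + B))
(134*(-5) + (Z(-29) - 1526))*(K(-41) + 2664) = (134*(-5) + (15 - 1526))*((-2 + √(126 - 41)) + 2664) = (-670 - 1511)*((-2 + √85) + 2664) = -2181*(2662 + √85) = -5805822 - 2181*√85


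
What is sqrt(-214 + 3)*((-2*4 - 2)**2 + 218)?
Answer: 318*I*sqrt(211) ≈ 4619.2*I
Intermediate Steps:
sqrt(-214 + 3)*((-2*4 - 2)**2 + 218) = sqrt(-211)*((-8 - 2)**2 + 218) = (I*sqrt(211))*((-10)**2 + 218) = (I*sqrt(211))*(100 + 218) = (I*sqrt(211))*318 = 318*I*sqrt(211)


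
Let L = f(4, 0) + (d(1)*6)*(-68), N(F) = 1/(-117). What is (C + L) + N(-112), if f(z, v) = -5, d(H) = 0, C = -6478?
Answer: -758512/117 ≈ -6483.0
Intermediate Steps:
N(F) = -1/117
L = -5 (L = -5 + (0*6)*(-68) = -5 + 0*(-68) = -5 + 0 = -5)
(C + L) + N(-112) = (-6478 - 5) - 1/117 = -6483 - 1/117 = -758512/117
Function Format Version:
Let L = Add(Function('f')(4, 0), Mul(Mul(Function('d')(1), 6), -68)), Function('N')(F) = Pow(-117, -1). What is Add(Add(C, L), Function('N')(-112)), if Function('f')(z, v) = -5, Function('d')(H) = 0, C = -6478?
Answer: Rational(-758512, 117) ≈ -6483.0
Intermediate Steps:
Function('N')(F) = Rational(-1, 117)
L = -5 (L = Add(-5, Mul(Mul(0, 6), -68)) = Add(-5, Mul(0, -68)) = Add(-5, 0) = -5)
Add(Add(C, L), Function('N')(-112)) = Add(Add(-6478, -5), Rational(-1, 117)) = Add(-6483, Rational(-1, 117)) = Rational(-758512, 117)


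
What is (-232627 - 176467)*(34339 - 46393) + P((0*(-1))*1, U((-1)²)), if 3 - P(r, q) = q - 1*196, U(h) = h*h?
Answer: 4931219274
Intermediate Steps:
U(h) = h²
P(r, q) = 199 - q (P(r, q) = 3 - (q - 1*196) = 3 - (q - 196) = 3 - (-196 + q) = 3 + (196 - q) = 199 - q)
(-232627 - 176467)*(34339 - 46393) + P((0*(-1))*1, U((-1)²)) = (-232627 - 176467)*(34339 - 46393) + (199 - ((-1)²)²) = -409094*(-12054) + (199 - 1*1²) = 4931219076 + (199 - 1*1) = 4931219076 + (199 - 1) = 4931219076 + 198 = 4931219274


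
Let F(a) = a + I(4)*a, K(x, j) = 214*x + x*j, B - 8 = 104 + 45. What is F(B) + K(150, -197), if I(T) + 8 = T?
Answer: 2079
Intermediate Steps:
B = 157 (B = 8 + (104 + 45) = 8 + 149 = 157)
I(T) = -8 + T
K(x, j) = 214*x + j*x
F(a) = -3*a (F(a) = a + (-8 + 4)*a = a - 4*a = -3*a)
F(B) + K(150, -197) = -3*157 + 150*(214 - 197) = -471 + 150*17 = -471 + 2550 = 2079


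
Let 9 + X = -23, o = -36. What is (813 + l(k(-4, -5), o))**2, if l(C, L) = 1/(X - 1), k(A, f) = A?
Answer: 719741584/1089 ≈ 6.6092e+5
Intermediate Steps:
X = -32 (X = -9 - 23 = -32)
l(C, L) = -1/33 (l(C, L) = 1/(-32 - 1) = 1/(-33) = -1/33)
(813 + l(k(-4, -5), o))**2 = (813 - 1/33)**2 = (26828/33)**2 = 719741584/1089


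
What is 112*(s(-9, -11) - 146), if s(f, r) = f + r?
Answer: -18592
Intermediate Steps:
112*(s(-9, -11) - 146) = 112*((-9 - 11) - 146) = 112*(-20 - 146) = 112*(-166) = -18592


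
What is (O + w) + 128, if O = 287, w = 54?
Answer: 469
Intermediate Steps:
(O + w) + 128 = (287 + 54) + 128 = 341 + 128 = 469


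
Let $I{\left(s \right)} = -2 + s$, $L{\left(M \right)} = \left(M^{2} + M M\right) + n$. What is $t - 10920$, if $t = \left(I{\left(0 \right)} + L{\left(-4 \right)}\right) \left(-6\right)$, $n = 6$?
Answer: $-11136$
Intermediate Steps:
$L{\left(M \right)} = 6 + 2 M^{2}$ ($L{\left(M \right)} = \left(M^{2} + M M\right) + 6 = \left(M^{2} + M^{2}\right) + 6 = 2 M^{2} + 6 = 6 + 2 M^{2}$)
$t = -216$ ($t = \left(\left(-2 + 0\right) + \left(6 + 2 \left(-4\right)^{2}\right)\right) \left(-6\right) = \left(-2 + \left(6 + 2 \cdot 16\right)\right) \left(-6\right) = \left(-2 + \left(6 + 32\right)\right) \left(-6\right) = \left(-2 + 38\right) \left(-6\right) = 36 \left(-6\right) = -216$)
$t - 10920 = -216 - 10920 = -11136$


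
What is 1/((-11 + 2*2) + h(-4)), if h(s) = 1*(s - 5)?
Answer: -1/16 ≈ -0.062500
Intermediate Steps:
h(s) = -5 + s (h(s) = 1*(-5 + s) = -5 + s)
1/((-11 + 2*2) + h(-4)) = 1/((-11 + 2*2) + (-5 - 4)) = 1/((-11 + 4) - 9) = 1/(-7 - 9) = 1/(-16) = -1/16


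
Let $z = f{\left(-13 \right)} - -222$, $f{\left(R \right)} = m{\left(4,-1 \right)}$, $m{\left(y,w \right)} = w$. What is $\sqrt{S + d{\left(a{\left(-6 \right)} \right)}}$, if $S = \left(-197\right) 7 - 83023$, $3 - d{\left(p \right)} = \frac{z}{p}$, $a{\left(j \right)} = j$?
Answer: $\frac{i \sqrt{3037038}}{6} \approx 290.45 i$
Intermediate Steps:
$f{\left(R \right)} = -1$
$z = 221$ ($z = -1 - -222 = -1 + 222 = 221$)
$d{\left(p \right)} = 3 - \frac{221}{p}$
$S = -84402$ ($S = -1379 - 83023 = -84402$)
$\sqrt{S + d{\left(a{\left(-6 \right)} \right)}} = \sqrt{-84402 - \left(-3 + \frac{221}{-6}\right)} = \sqrt{-84402 + \left(3 - - \frac{221}{6}\right)} = \sqrt{-84402 + \left(3 + \frac{221}{6}\right)} = \sqrt{-84402 + \frac{239}{6}} = \sqrt{- \frac{506173}{6}} = \frac{i \sqrt{3037038}}{6}$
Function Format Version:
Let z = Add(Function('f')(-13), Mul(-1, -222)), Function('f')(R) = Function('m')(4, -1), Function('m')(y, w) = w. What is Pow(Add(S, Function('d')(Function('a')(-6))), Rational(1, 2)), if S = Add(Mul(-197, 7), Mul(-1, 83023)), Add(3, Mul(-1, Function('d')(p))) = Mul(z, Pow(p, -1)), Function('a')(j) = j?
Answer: Mul(Rational(1, 6), I, Pow(3037038, Rational(1, 2))) ≈ Mul(290.45, I)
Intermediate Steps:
Function('f')(R) = -1
z = 221 (z = Add(-1, Mul(-1, -222)) = Add(-1, 222) = 221)
Function('d')(p) = Add(3, Mul(-221, Pow(p, -1))) (Function('d')(p) = Add(3, Mul(-1, Mul(221, Pow(p, -1)))) = Add(3, Mul(-221, Pow(p, -1))))
S = -84402 (S = Add(-1379, -83023) = -84402)
Pow(Add(S, Function('d')(Function('a')(-6))), Rational(1, 2)) = Pow(Add(-84402, Add(3, Mul(-221, Pow(-6, -1)))), Rational(1, 2)) = Pow(Add(-84402, Add(3, Mul(-221, Rational(-1, 6)))), Rational(1, 2)) = Pow(Add(-84402, Add(3, Rational(221, 6))), Rational(1, 2)) = Pow(Add(-84402, Rational(239, 6)), Rational(1, 2)) = Pow(Rational(-506173, 6), Rational(1, 2)) = Mul(Rational(1, 6), I, Pow(3037038, Rational(1, 2)))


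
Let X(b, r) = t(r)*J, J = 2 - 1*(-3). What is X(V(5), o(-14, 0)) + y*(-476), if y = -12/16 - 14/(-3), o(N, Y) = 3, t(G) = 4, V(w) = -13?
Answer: -5533/3 ≈ -1844.3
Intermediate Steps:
J = 5 (J = 2 + 3 = 5)
X(b, r) = 20 (X(b, r) = 4*5 = 20)
y = 47/12 (y = -12*1/16 - 14*(-1/3) = -3/4 + 14/3 = 47/12 ≈ 3.9167)
X(V(5), o(-14, 0)) + y*(-476) = 20 + (47/12)*(-476) = 20 - 5593/3 = -5533/3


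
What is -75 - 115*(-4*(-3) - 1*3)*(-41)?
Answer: 42360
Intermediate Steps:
-75 - 115*(-4*(-3) - 1*3)*(-41) = -75 - 115*(12 - 3)*(-41) = -75 - 1035*(-41) = -75 - 115*(-369) = -75 + 42435 = 42360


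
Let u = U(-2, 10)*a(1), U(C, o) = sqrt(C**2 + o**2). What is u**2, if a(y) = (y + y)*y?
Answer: 416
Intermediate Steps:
a(y) = 2*y**2 (a(y) = (2*y)*y = 2*y**2)
u = 4*sqrt(26) (u = sqrt((-2)**2 + 10**2)*(2*1**2) = sqrt(4 + 100)*(2*1) = sqrt(104)*2 = (2*sqrt(26))*2 = 4*sqrt(26) ≈ 20.396)
u**2 = (4*sqrt(26))**2 = 416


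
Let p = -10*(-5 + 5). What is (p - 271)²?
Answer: 73441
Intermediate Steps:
p = 0 (p = -10*0 = 0)
(p - 271)² = (0 - 271)² = (-271)² = 73441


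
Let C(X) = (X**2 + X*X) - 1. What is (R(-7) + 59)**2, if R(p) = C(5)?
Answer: 11664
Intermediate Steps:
C(X) = -1 + 2*X**2 (C(X) = (X**2 + X**2) - 1 = 2*X**2 - 1 = -1 + 2*X**2)
R(p) = 49 (R(p) = -1 + 2*5**2 = -1 + 2*25 = -1 + 50 = 49)
(R(-7) + 59)**2 = (49 + 59)**2 = 108**2 = 11664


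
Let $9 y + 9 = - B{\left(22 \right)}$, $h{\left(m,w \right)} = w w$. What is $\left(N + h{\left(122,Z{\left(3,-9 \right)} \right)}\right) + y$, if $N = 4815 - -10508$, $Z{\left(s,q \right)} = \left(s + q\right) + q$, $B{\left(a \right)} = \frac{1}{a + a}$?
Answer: $\frac{6156611}{396} \approx 15547.0$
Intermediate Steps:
$B{\left(a \right)} = \frac{1}{2 a}$
$Z{\left(s,q \right)} = s + 2 q$ ($Z{\left(s,q \right)} = \left(q + s\right) + q = s + 2 q$)
$N = 15323$ ($N = 4815 + 10508 = 15323$)
$h{\left(m,w \right)} = w^{2}$
$y = - \frac{397}{396}$ ($y = -1 + \frac{\left(-1\right) \frac{1}{2 \cdot 22}}{9} = -1 + \frac{\left(-1\right) \frac{1}{2} \cdot \frac{1}{22}}{9} = -1 + \frac{\left(-1\right) \frac{1}{44}}{9} = -1 + \frac{1}{9} \left(- \frac{1}{44}\right) = -1 - \frac{1}{396} = - \frac{397}{396} \approx -1.0025$)
$\left(N + h{\left(122,Z{\left(3,-9 \right)} \right)}\right) + y = \left(15323 + \left(3 + 2 \left(-9\right)\right)^{2}\right) - \frac{397}{396} = \left(15323 + \left(3 - 18\right)^{2}\right) - \frac{397}{396} = \left(15323 + \left(-15\right)^{2}\right) - \frac{397}{396} = \left(15323 + 225\right) - \frac{397}{396} = 15548 - \frac{397}{396} = \frac{6156611}{396}$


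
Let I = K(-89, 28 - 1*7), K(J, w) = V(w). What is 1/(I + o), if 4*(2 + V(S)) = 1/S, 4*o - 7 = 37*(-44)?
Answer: -21/8552 ≈ -0.0024556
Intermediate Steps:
o = -1621/4 (o = 7/4 + (37*(-44))/4 = 7/4 + (¼)*(-1628) = 7/4 - 407 = -1621/4 ≈ -405.25)
V(S) = -2 + 1/(4*S)
K(J, w) = -2 + 1/(4*w)
I = -167/84 (I = -2 + 1/(4*(28 - 1*7)) = -2 + 1/(4*(28 - 7)) = -2 + (¼)/21 = -2 + (¼)*(1/21) = -2 + 1/84 = -167/84 ≈ -1.9881)
1/(I + o) = 1/(-167/84 - 1621/4) = 1/(-8552/21) = -21/8552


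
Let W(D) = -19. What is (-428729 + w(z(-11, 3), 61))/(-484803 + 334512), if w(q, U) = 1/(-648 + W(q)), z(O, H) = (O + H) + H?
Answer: 95320748/33414699 ≈ 2.8527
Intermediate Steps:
z(O, H) = O + 2*H (z(O, H) = (H + O) + H = O + 2*H)
w(q, U) = -1/667 (w(q, U) = 1/(-648 - 19) = 1/(-667) = -1/667)
(-428729 + w(z(-11, 3), 61))/(-484803 + 334512) = (-428729 - 1/667)/(-484803 + 334512) = -285962244/667/(-150291) = -285962244/667*(-1/150291) = 95320748/33414699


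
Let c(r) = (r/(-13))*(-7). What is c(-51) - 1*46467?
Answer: -604428/13 ≈ -46494.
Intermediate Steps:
c(r) = 7*r/13 (c(r) = (r*(-1/13))*(-7) = -r/13*(-7) = 7*r/13)
c(-51) - 1*46467 = (7/13)*(-51) - 1*46467 = -357/13 - 46467 = -604428/13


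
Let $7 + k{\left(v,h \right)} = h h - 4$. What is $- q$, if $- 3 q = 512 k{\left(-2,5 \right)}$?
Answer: $\frac{7168}{3} \approx 2389.3$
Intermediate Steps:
$k{\left(v,h \right)} = -11 + h^{2}$ ($k{\left(v,h \right)} = -7 + \left(h h - 4\right) = -7 + \left(h^{2} - 4\right) = -7 + \left(-4 + h^{2}\right) = -11 + h^{2}$)
$q = - \frac{7168}{3}$ ($q = - \frac{512 \left(-11 + 5^{2}\right)}{3} = - \frac{512 \left(-11 + 25\right)}{3} = - \frac{512 \cdot 14}{3} = \left(- \frac{1}{3}\right) 7168 = - \frac{7168}{3} \approx -2389.3$)
$- q = \left(-1\right) \left(- \frac{7168}{3}\right) = \frac{7168}{3}$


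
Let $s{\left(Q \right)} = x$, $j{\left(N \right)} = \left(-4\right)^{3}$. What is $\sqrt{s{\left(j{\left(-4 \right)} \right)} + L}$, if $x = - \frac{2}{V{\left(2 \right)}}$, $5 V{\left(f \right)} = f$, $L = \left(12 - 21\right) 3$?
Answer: $4 i \sqrt{2} \approx 5.6569 i$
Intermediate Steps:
$L = -27$ ($L = \left(-9\right) 3 = -27$)
$j{\left(N \right)} = -64$
$V{\left(f \right)} = \frac{f}{5}$
$x = -5$ ($x = - \frac{2}{\frac{1}{5} \cdot 2} = - \frac{2}{\frac{2}{5}} = \left(-2\right) \frac{5}{2} = -5$)
$s{\left(Q \right)} = -5$
$\sqrt{s{\left(j{\left(-4 \right)} \right)} + L} = \sqrt{-5 - 27} = \sqrt{-32} = 4 i \sqrt{2}$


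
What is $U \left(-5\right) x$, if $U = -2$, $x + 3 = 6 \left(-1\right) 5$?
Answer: $-330$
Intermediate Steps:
$x = -33$ ($x = -3 + 6 \left(-1\right) 5 = -3 - 30 = -33$)
$U \left(-5\right) x = \left(-2\right) \left(-5\right) \left(-33\right) = 10 \left(-33\right) = -330$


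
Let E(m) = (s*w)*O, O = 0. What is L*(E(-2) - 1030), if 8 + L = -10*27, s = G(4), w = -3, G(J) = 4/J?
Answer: 286340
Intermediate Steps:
s = 1 (s = 4/4 = 4*(¼) = 1)
E(m) = 0 (E(m) = (1*(-3))*0 = -3*0 = 0)
L = -278 (L = -8 - 10*27 = -8 - 270 = -278)
L*(E(-2) - 1030) = -278*(0 - 1030) = -278*(-1030) = 286340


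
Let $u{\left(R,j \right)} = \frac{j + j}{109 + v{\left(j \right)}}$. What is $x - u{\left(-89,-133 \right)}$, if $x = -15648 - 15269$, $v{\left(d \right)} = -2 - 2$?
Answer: $- \frac{463717}{15} \approx -30914.0$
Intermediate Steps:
$v{\left(d \right)} = -4$ ($v{\left(d \right)} = -2 - 2 = -4$)
$u{\left(R,j \right)} = \frac{2 j}{105}$ ($u{\left(R,j \right)} = \frac{j + j}{109 - 4} = \frac{2 j}{105}$)
$x = -30917$ ($x = -15648 - 15269 = -30917$)
$x - u{\left(-89,-133 \right)} = -30917 - \frac{2}{105} \left(-133\right) = -30917 - - \frac{38}{15} = -30917 + \frac{38}{15} = - \frac{463717}{15}$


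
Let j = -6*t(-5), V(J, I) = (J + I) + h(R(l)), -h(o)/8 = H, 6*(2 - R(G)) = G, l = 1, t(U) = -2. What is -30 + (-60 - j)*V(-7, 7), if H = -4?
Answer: -2334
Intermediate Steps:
R(G) = 2 - G/6
h(o) = 32 (h(o) = -8*(-4) = 32)
V(J, I) = 32 + I + J (V(J, I) = (J + I) + 32 = (I + J) + 32 = 32 + I + J)
j = 12 (j = -6*(-2) = 12)
-30 + (-60 - j)*V(-7, 7) = -30 + (-60 - 1*12)*(32 + 7 - 7) = -30 + (-60 - 12)*32 = -30 - 72*32 = -30 - 2304 = -2334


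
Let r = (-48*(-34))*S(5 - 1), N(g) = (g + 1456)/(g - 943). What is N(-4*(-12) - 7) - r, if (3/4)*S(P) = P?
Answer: -7852505/902 ≈ -8705.7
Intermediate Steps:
S(P) = 4*P/3
N(g) = (1456 + g)/(-943 + g)
r = 8704 (r = (-48*(-34))*(4*(5 - 1)/3) = 1632*((4/3)*4) = 1632*(16/3) = 8704)
N(-4*(-12) - 7) - r = (1456 + (-4*(-12) - 7))/(-943 + (-4*(-12) - 7)) - 1*8704 = (1456 + (48 - 7))/(-943 + (48 - 7)) - 8704 = (1456 + 41)/(-943 + 41) - 8704 = 1497/(-902) - 8704 = -1/902*1497 - 8704 = -1497/902 - 8704 = -7852505/902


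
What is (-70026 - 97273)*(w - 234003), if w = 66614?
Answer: 28004012311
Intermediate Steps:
(-70026 - 97273)*(w - 234003) = (-70026 - 97273)*(66614 - 234003) = -167299*(-167389) = 28004012311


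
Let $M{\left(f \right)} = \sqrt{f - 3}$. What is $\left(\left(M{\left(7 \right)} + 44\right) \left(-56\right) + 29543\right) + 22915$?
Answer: $49882$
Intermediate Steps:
$M{\left(f \right)} = \sqrt{-3 + f}$
$\left(\left(M{\left(7 \right)} + 44\right) \left(-56\right) + 29543\right) + 22915 = \left(\left(\sqrt{-3 + 7} + 44\right) \left(-56\right) + 29543\right) + 22915 = \left(\left(\sqrt{4} + 44\right) \left(-56\right) + 29543\right) + 22915 = \left(\left(2 + 44\right) \left(-56\right) + 29543\right) + 22915 = \left(46 \left(-56\right) + 29543\right) + 22915 = \left(-2576 + 29543\right) + 22915 = 26967 + 22915 = 49882$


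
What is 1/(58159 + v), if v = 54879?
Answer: 1/113038 ≈ 8.8466e-6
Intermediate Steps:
1/(58159 + v) = 1/(58159 + 54879) = 1/113038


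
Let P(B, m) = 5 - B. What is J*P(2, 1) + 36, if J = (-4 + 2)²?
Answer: 48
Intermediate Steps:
J = 4 (J = (-2)² = 4)
J*P(2, 1) + 36 = 4*(5 - 1*2) + 36 = 4*(5 - 2) + 36 = 4*3 + 36 = 12 + 36 = 48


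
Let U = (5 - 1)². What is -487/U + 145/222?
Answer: -52897/1776 ≈ -29.784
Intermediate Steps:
U = 16 (U = 4² = 16)
-487/U + 145/222 = -487/16 + 145/222 = -52897/1776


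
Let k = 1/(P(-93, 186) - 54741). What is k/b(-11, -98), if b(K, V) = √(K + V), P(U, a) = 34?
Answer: I*√109/5963063 ≈ 1.7508e-6*I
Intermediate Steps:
k = -1/54707 (k = 1/(34 - 54741) = 1/(-54707) = -1/54707 ≈ -1.8279e-5)
k/b(-11, -98) = -1/(54707*√(-11 - 98)) = -(-I*√109/109)/54707 = -(-1)*I*√109/5963063 = I*√109/5963063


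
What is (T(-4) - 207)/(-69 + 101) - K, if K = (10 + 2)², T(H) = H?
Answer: -4819/32 ≈ -150.59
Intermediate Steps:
K = 144 (K = 12² = 144)
(T(-4) - 207)/(-69 + 101) - K = (-4 - 207)/(-69 + 101) - 1*144 = -211/32 - 144 = -4819/32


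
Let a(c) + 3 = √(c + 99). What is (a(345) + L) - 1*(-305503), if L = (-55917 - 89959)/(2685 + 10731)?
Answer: 1024610531/3354 + 2*√111 ≈ 3.0551e+5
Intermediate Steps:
a(c) = -3 + √(99 + c) (a(c) = -3 + √(c + 99) = -3 + √(99 + c))
L = -36469/3354 (L = -145876/13416 = -145876*1/13416 = -36469/3354 ≈ -10.873)
(a(345) + L) - 1*(-305503) = ((-3 + √(99 + 345)) - 36469/3354) - 1*(-305503) = ((-3 + √444) - 36469/3354) + 305503 = ((-3 + 2*√111) - 36469/3354) + 305503 = (-46531/3354 + 2*√111) + 305503 = 1024610531/3354 + 2*√111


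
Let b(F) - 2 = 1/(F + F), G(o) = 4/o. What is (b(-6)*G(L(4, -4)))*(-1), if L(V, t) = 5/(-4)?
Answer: 92/15 ≈ 6.1333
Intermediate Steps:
L(V, t) = -5/4 (L(V, t) = 5*(-¼) = -5/4)
b(F) = 2 + 1/(2*F) (b(F) = 2 + 1/(F + F) = 2 + 1/(2*F))
(b(-6)*G(L(4, -4)))*(-1) = ((2 + (½)/(-6))*(4/(-5/4)))*(-1) = ((2 + (½)*(-⅙))*(4*(-⅘)))*(-1) = ((2 - 1/12)*(-16/5))*(-1) = ((23/12)*(-16/5))*(-1) = -92/15*(-1) = 92/15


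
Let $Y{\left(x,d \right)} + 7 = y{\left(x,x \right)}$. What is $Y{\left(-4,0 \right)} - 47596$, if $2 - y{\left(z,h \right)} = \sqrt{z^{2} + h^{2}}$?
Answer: $-47601 - 4 \sqrt{2} \approx -47607.0$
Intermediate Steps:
$y{\left(z,h \right)} = 2 - \sqrt{h^{2} + z^{2}}$ ($y{\left(z,h \right)} = 2 - \sqrt{z^{2} + h^{2}} = 2 - \sqrt{h^{2} + z^{2}}$)
$Y{\left(x,d \right)} = -5 - \sqrt{2} \sqrt{x^{2}}$ ($Y{\left(x,d \right)} = -7 - \left(-2 + \sqrt{x^{2} + x^{2}}\right) = -7 - \left(-2 + \sqrt{2 x^{2}}\right) = -7 - \left(-2 + \sqrt{2} \sqrt{x^{2}}\right) = -5 - \sqrt{2} \sqrt{x^{2}}$)
$Y{\left(-4,0 \right)} - 47596 = \left(-5 - \sqrt{2} \sqrt{\left(-4\right)^{2}}\right) - 47596 = \left(-5 - \sqrt{2} \sqrt{16}\right) - 47596 = \left(-5 - \sqrt{2} \cdot 4\right) - 47596 = \left(-5 - 4 \sqrt{2}\right) - 47596 = -47601 - 4 \sqrt{2}$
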